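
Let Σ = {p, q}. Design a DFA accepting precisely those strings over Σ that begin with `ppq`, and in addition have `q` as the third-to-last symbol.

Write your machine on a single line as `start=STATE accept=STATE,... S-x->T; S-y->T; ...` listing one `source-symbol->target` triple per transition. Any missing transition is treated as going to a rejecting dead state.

Build one automaton per condition and run them in lockstep. The first has 5 states tracking whether the input so far still matches the prefix `ppq`; the second has 15 states tracking the last 3 symbols read. A product state is a pair (one from each), accepting exactly when both do.
          p    q  
>  S0     S1   S2 
   S1     S3   S4 
   S2     S5   S6 
   S3     S7   S8 
   S4     S9  S10 
   S5    S11  S12 
   S6    S13  S14 
   S7     S7  S15 
   S8    S16  S17 
   S9    S11  S12 
   S10   S13  S14 
   S11    S7  S15 
   S12    S9  S10 
   S13   S11  S12 
   S14   S13  S14 
   S15    S9  S10 
   S16   S18  S19 
   S17   S20  S21 
 * S18   S22   S8 
 * S19   S16  S17 
 * S20   S18  S19 
 * S21   S20  S21 
   S22   S22   S8 
(> = start, * = accepting)

start=S0; accept=S18,S19,S20,S21; S0-p->S1; S0-q->S2; S1-p->S3; S1-q->S4; S2-p->S5; S2-q->S6; S3-p->S7; S3-q->S8; S4-p->S9; S4-q->S10; S5-p->S11; S5-q->S12; S6-p->S13; S6-q->S14; S7-p->S7; S7-q->S15; S8-p->S16; S8-q->S17; S9-p->S11; S9-q->S12; S10-p->S13; S10-q->S14; S11-p->S7; S11-q->S15; S12-p->S9; S12-q->S10; S13-p->S11; S13-q->S12; S14-p->S13; S14-q->S14; S15-p->S9; S15-q->S10; S16-p->S18; S16-q->S19; S17-p->S20; S17-q->S21; S18-p->S22; S18-q->S8; S19-p->S16; S19-q->S17; S20-p->S18; S20-q->S19; S21-p->S20; S21-q->S21; S22-p->S22; S22-q->S8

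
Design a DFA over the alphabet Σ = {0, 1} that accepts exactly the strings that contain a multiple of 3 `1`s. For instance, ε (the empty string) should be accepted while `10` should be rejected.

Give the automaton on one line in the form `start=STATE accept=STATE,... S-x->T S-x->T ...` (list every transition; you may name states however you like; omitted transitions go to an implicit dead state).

The only thing that matters is how many `1`s have appeared, reduced mod 3. Use one state per residue: q0 for 0, …, q2 for 2. Reading `1` moves to the next residue; anything else stays put. q0 is accepting.
3 states suffice.
        0   1  
>* q0   q0  q1 
   q1   q1  q2 
   q2   q2  q0 
(> = start, * = accepting)

start=q0 accept=q0 q0-0->q0 q0-1->q1 q1-0->q1 q1-1->q2 q2-0->q2 q2-1->q0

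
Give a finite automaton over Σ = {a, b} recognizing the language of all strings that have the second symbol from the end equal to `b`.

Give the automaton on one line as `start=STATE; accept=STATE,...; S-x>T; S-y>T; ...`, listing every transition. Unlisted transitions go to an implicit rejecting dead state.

start=q0; accept=q5,q6; q0-a>q1; q0-b>q2; q1-a>q3; q1-b>q4; q2-a>q5; q2-b>q6; q3-a>q3; q3-b>q4; q4-a>q5; q4-b>q6; q5-a>q3; q5-b>q4; q6-a>q5; q6-b>q6

A DFA must remember the last 2 symbols (since which symbol is second-to-last isn't known until the input ends). Use one state per possible window of the last ≤2 symbols; accept from those whose window starts with `b`.
A 7-state machine:
        a   b  
>  q0   q1  q2 
   q1   q3  q4 
   q2   q5  q6 
   q3   q3  q4 
   q4   q5  q6 
 * q5   q3  q4 
 * q6   q5  q6 
(> = start, * = accepting)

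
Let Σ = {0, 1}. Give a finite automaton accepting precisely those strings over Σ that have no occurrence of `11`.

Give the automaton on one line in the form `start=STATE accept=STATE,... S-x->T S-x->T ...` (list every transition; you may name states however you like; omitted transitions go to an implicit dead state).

start=s0 accept=s0,s1 s0-0->s0 s0-1->s1 s1-0->s0 s1-1->s2 s2-0->s2 s2-1->s2

This is the complement of 'contains `11`'. Use the same substring-matching states — s0 through s2 holding how much of `11` has just been matched — but flip the accepting set: everything except the trap s2 accepts.
With 3 states:
        0   1  
>* s0   s0  s1 
 * s1   s0  s2 
   s2   s2  s2 
(> = start, * = accepting)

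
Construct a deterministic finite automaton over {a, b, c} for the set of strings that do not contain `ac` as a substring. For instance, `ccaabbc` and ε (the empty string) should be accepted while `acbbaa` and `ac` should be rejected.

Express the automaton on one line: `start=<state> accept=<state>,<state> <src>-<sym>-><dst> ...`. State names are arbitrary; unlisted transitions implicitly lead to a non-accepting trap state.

This is the complement of 'contains `ac`'. Use the same substring-matching states — q0 through q2 holding how much of `ac` has just been matched — but flip the accepting set: everything except the trap q2 accepts.
A 3-state machine:
        a   b   c  
>* q0   q1  q0  q0 
 * q1   q1  q0  q2 
   q2   q2  q2  q2 
(> = start, * = accepting)

start=q0 accept=q0,q1 q0-a->q1 q0-b->q0 q0-c->q0 q1-a->q1 q1-b->q0 q1-c->q2 q2-a->q2 q2-b->q2 q2-c->q2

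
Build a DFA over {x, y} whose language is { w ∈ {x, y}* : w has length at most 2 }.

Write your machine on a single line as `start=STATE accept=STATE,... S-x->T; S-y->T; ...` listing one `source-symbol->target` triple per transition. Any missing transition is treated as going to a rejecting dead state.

start=q0; accept=q0,q1,q2; q0-x->q1; q0-y->q1; q1-x->q2; q1-y->q2; q2-x->q3; q2-y->q3; q3-x->q3; q3-y->q3

Count input length up to 3: every symbol moves from q0 toward q3, which means 'more than 2' and absorbs. Accept from {q0, q1, q2}.
        x   y  
>* q0   q1  q1 
 * q1   q2  q2 
 * q2   q3  q3 
   q3   q3  q3 
(> = start, * = accepting)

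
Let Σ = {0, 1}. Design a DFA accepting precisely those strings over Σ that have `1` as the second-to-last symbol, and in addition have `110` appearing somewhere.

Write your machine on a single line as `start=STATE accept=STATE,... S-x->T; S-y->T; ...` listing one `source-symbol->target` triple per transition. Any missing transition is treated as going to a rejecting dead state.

Build one automaton per condition and run them in lockstep. The first has 7 states tracking the last 2 symbols read; the second has 4 states tracking whether and how much of `110` has been seen. A product state is a pair (one from each), accepting exactly when both do. After merging equivalent states the machine shrinks.
With 7 states:
        0   1  
>  S0   S0  S1 
   S1   S0  S2 
   S2   S3  S2 
 * S3   S4  S5 
   S4   S4  S5 
   S5   S3  S6 
 * S6   S3  S6 
(> = start, * = accepting)

start=S0; accept=S3,S6; S0-0->S0; S0-1->S1; S1-0->S0; S1-1->S2; S2-0->S3; S2-1->S2; S3-0->S4; S3-1->S5; S4-0->S4; S4-1->S5; S5-0->S3; S5-1->S6; S6-0->S3; S6-1->S6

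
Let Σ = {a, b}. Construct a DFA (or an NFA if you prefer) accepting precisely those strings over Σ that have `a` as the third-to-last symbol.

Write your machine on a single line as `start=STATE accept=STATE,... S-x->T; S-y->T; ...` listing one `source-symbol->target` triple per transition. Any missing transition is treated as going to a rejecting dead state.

start=q0; accept=q7,q8,q9,q10; q0-a->q1; q0-b->q2; q1-a->q3; q1-b->q4; q2-a->q5; q2-b->q6; q3-a->q7; q3-b->q8; q4-a->q9; q4-b->q10; q5-a->q11; q5-b->q12; q6-a->q13; q6-b->q14; q7-a->q7; q7-b->q8; q8-a->q9; q8-b->q10; q9-a->q11; q9-b->q12; q10-a->q13; q10-b->q14; q11-a->q7; q11-b->q8; q12-a->q9; q12-b->q10; q13-a->q11; q13-b->q12; q14-a->q13; q14-b->q14

Because acceptance depends on a position counted from the end, the machine has to buffer the most recent 3 symbols. Make each state the string of the last up-to-3 symbols read; on input `x` shift the window left and append `x`. Accept when the buffered window has length 3 and begins with `a`.
A 15-state machine:
          a    b  
>  q0     q1   q2 
   q1     q3   q4 
   q2     q5   q6 
   q3     q7   q8 
   q4     q9  q10 
   q5    q11  q12 
   q6    q13  q14 
 * q7     q7   q8 
 * q8     q9  q10 
 * q9    q11  q12 
 * q10   q13  q14 
   q11    q7   q8 
   q12    q9  q10 
   q13   q11  q12 
   q14   q13  q14 
(> = start, * = accepting)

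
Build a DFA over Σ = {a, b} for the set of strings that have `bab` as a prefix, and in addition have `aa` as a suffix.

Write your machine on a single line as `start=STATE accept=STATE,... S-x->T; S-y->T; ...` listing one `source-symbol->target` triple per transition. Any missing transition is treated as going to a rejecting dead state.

start=s0; accept=s8; s0-a->s1; s0-b->s2; s1-a->s3; s1-b->s4; s2-a->s5; s2-b->s4; s3-a->s3; s3-b->s4; s4-a->s1; s4-b->s4; s5-a->s3; s5-b->s6; s6-a->s7; s6-b->s6; s7-a->s8; s7-b->s6; s8-a->s8; s8-b->s6

Run two small machines in parallel and take their product. The first has 5 states tracking whether the input so far still matches the prefix `bab`; the second has 3 states tracking how much of the suffix `aa` has currently been matched. A product state is a pair (one from each), accepting exactly when both do.
9 states suffice.
        a   b  
>  s0   s1  s2 
   s1   s3  s4 
   s2   s5  s4 
   s3   s3  s4 
   s4   s1  s4 
   s5   s3  s6 
   s6   s7  s6 
   s7   s8  s6 
 * s8   s8  s6 
(> = start, * = accepting)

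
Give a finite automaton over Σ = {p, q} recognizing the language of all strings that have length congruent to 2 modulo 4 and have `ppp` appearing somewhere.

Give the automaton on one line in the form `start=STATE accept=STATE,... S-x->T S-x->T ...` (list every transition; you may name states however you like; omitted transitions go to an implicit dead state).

Handle the two conditions separately and then intersect. One (4 states) tracks the input length modulo 4; the other (4 states) tracks whether and how much of `ppp` has been seen. Each combined state is a pair, one component from each; accept when both components accept.
          p    q  
>  S0     S1   S2 
   S1     S3   S4 
   S2     S5   S4 
   S3     S6   S7 
   S4     S8   S7 
   S5     S9   S7 
   S6    S10  S10 
   S7    S11   S0 
   S8    S12   S0 
   S9    S10   S0 
   S10   S13  S13 
   S11   S14   S2 
   S12   S13   S2 
   S13   S15  S15 
   S14   S15   S4 
 * S15    S6   S6 
(> = start, * = accepting)

start=S0 accept=S15 S0-p->S1 S0-q->S2 S1-p->S3 S1-q->S4 S2-p->S5 S2-q->S4 S3-p->S6 S3-q->S7 S4-p->S8 S4-q->S7 S5-p->S9 S5-q->S7 S6-p->S10 S6-q->S10 S7-p->S11 S7-q->S0 S8-p->S12 S8-q->S0 S9-p->S10 S9-q->S0 S10-p->S13 S10-q->S13 S11-p->S14 S11-q->S2 S12-p->S13 S12-q->S2 S13-p->S15 S13-q->S15 S14-p->S15 S14-q->S4 S15-p->S6 S15-q->S6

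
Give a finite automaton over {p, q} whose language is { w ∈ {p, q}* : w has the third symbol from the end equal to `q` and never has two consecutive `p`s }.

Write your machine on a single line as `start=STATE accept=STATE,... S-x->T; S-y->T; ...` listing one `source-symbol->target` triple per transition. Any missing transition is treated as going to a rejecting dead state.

start=A; accept=G,H,I; A-p->B; A-q->C; B-p->D; B-q->C; C-p->E; C-q->F; D-p->D; D-q->D; E-p->D; E-q->G; F-p->H; F-q->I; G-p->E; G-q->F; H-p->D; H-q->G; I-p->H; I-q->I

Build one automaton per condition and run them in lockstep. The first has 15 states tracking the last 3 symbols read; the second has 3 states tracking partial matches of the forbidden pattern `pp`. A product state is a pair (one from each), accepting exactly when both do. After merging equivalent states the machine shrinks.
With 9 states:
       p  q 
>  A   B  C 
   B   D  C 
   C   E  F 
   D   D  D 
   E   D  G 
   F   H  I 
 * G   E  F 
 * H   D  G 
 * I   H  I 
(> = start, * = accepting)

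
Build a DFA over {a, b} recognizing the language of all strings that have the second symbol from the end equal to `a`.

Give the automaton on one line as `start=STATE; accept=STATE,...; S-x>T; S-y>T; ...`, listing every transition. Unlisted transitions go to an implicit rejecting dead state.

A DFA must remember the last 2 symbols (since which symbol is second-to-last isn't known until the input ends). Use one state per possible window of the last ≤2 symbols; accept from those whose window starts with `a`.
7 states suffice.
        a   b  
>  q0   q1  q2 
   q1   q3  q4 
   q2   q5  q6 
 * q3   q3  q4 
 * q4   q5  q6 
   q5   q3  q4 
   q6   q5  q6 
(> = start, * = accepting)

start=q0; accept=q3,q4; q0-a>q1; q0-b>q2; q1-a>q3; q1-b>q4; q2-a>q5; q2-b>q6; q3-a>q3; q3-b>q4; q4-a>q5; q4-b>q6; q5-a>q3; q5-b>q4; q6-a>q5; q6-b>q6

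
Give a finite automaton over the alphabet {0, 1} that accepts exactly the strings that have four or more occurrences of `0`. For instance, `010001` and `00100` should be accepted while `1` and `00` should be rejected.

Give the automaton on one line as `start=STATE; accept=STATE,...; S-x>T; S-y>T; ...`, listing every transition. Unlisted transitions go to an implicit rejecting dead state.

start=s0; accept=s4,s5; s0-0>s1; s0-1>s0; s1-0>s2; s1-1>s1; s2-0>s3; s2-1>s2; s3-0>s4; s3-1>s3; s4-0>s5; s4-1>s4; s5-0>s5; s5-1>s5

Count `0`s, saturating at 5: states s0 through s4 mean 0 through 4 `0`s seen; s5 means more than 4. Each `0` increments (capped at s5); other symbols loop. Accept from {s4, s5}.
With 6 states:
        0   1  
>  s0   s1  s0 
   s1   s2  s1 
   s2   s3  s2 
   s3   s4  s3 
 * s4   s5  s4 
 * s5   s5  s5 
(> = start, * = accepting)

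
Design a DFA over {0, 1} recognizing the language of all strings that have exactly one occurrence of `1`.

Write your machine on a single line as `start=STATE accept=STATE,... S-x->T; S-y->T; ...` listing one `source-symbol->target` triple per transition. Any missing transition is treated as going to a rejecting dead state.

Only the number of `1`s matters, and only up to 2. Make a chain S0 → S1 → S2 advanced by each `1` (with S2 absorbing); every other symbol self-loops. The accepting set is {S1}.
A 3-state machine:
        0   1  
>  S0   S0  S1 
 * S1   S1  S2 
   S2   S2  S2 
(> = start, * = accepting)

start=S0; accept=S1; S0-0->S0; S0-1->S1; S1-0->S1; S1-1->S2; S2-0->S2; S2-1->S2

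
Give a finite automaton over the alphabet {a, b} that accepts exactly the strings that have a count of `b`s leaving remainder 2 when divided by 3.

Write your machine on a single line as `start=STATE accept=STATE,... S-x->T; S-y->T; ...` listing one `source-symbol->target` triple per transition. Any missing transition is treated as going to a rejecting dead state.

The only thing that matters is how many `b`s have appeared, reduced mod 3. Use one state per residue: s0 for 0, …, s2 for 2. Reading `b` moves to the next residue; anything else stays put. s2 is accepting.
3 states suffice.
        a   b  
>  s0   s0  s1 
   s1   s1  s2 
 * s2   s2  s0 
(> = start, * = accepting)

start=s0; accept=s2; s0-a->s0; s0-b->s1; s1-a->s1; s1-b->s2; s2-a->s2; s2-b->s0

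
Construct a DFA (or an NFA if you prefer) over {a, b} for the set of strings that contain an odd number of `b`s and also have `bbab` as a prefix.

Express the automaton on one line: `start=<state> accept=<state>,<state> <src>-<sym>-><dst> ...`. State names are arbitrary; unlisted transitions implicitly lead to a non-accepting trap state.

start=S0 accept=S5 S0-a->S1 S0-b->S2 S1-a->S1 S1-b->S1 S2-a->S1 S2-b->S3 S3-a->S4 S3-b->S1 S4-a->S1 S4-b->S5 S5-a->S5 S5-b->S6 S6-a->S6 S6-b->S5

Build one automaton per condition and run them in lockstep. The first has 2 states tracking the count of `b`s modulo 2; the second has 6 states tracking whether the input so far still matches the prefix `bbab`. A product state is a pair (one from each), accepting exactly when both do. After merging equivalent states the machine shrinks.
7 states suffice.
        a   b  
>  S0   S1  S2 
   S1   S1  S1 
   S2   S1  S3 
   S3   S4  S1 
   S4   S1  S5 
 * S5   S5  S6 
   S6   S6  S5 
(> = start, * = accepting)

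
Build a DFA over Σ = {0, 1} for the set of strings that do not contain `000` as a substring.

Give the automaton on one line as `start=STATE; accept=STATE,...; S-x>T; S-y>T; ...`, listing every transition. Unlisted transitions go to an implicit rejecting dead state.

start=A; accept=A,B,C; A-0>B; A-1>A; B-0>C; B-1>A; C-0>D; C-1>A; D-0>D; D-1>D

This is the complement of 'contains `000`'. Use the same substring-matching states — A through D holding how much of `000` has just been matched — but flip the accepting set: everything except the trap D accepts.
With 4 states:
       0  1 
>* A   B  A 
 * B   C  A 
 * C   D  A 
   D   D  D 
(> = start, * = accepting)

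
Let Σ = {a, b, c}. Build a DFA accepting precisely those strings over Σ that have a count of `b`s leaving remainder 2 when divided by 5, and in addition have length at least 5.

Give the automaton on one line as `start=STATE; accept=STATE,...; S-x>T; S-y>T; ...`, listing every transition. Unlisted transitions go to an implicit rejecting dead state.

Run two small machines in parallel and take their product. One (5 states) tracks the count of `b`s modulo 5; the other (7 states) tracks the input length, saturating at 6. Each combined state is a pair, one component from each; accept when both components accept. After merging equivalent states the machine shrinks.
A 14-state machine:
          a    b    c  
>  q0     q1   q2   q1 
   q1     q3   q4   q3 
   q2     q4   q5   q4 
   q3     q6   q7   q6 
   q4     q7   q8   q7 
   q5     q8   q9   q8 
   q6     q6  q10   q6 
   q7    q10  q11  q10 
   q8    q11   q9  q11 
   q9     q9  q12   q9 
   q10   q10  q13  q10 
   q11   q13   q9  q13 
   q12   q12   q6  q12 
 * q13   q13   q9  q13 
(> = start, * = accepting)

start=q0; accept=q13; q0-a>q1; q0-b>q2; q0-c>q1; q1-a>q3; q1-b>q4; q1-c>q3; q2-a>q4; q2-b>q5; q2-c>q4; q3-a>q6; q3-b>q7; q3-c>q6; q4-a>q7; q4-b>q8; q4-c>q7; q5-a>q8; q5-b>q9; q5-c>q8; q6-a>q6; q6-b>q10; q6-c>q6; q7-a>q10; q7-b>q11; q7-c>q10; q8-a>q11; q8-b>q9; q8-c>q11; q9-a>q9; q9-b>q12; q9-c>q9; q10-a>q10; q10-b>q13; q10-c>q10; q11-a>q13; q11-b>q9; q11-c>q13; q12-a>q12; q12-b>q6; q12-c>q12; q13-a>q13; q13-b>q9; q13-c>q13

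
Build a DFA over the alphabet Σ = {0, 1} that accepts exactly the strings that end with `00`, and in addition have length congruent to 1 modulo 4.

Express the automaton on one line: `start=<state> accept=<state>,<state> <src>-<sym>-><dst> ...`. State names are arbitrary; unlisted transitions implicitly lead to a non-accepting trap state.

start=S0 accept=S11 S0-0->S1 S0-1->S2 S1-0->S3 S1-1->S4 S2-0->S5 S2-1->S4 S3-0->S6 S3-1->S7 S4-0->S8 S4-1->S7 S5-0->S6 S5-1->S7 S6-0->S9 S6-1->S0 S7-0->S10 S7-1->S0 S8-0->S9 S8-1->S0 S9-0->S11 S9-1->S2 S10-0->S11 S10-1->S2 S11-0->S3 S11-1->S4

Build one automaton per condition and run them in lockstep. The first has 3 states tracking how much of the suffix `00` has currently been matched; the second has 4 states tracking the input length modulo 4. A product state is a pair (one from each), accepting exactly when both do.
12 states suffice.
          0    1  
>  S0     S1   S2 
   S1     S3   S4 
   S2     S5   S4 
   S3     S6   S7 
   S4     S8   S7 
   S5     S6   S7 
   S6     S9   S0 
   S7    S10   S0 
   S8     S9   S0 
   S9    S11   S2 
   S10   S11   S2 
 * S11    S3   S4 
(> = start, * = accepting)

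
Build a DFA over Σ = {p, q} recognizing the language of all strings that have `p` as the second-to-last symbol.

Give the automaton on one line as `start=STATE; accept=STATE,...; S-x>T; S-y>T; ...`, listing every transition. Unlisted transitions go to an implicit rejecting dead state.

A DFA must remember the last 2 symbols (since which symbol is second-to-last isn't known until the input ends). Use one state per possible window of the last ≤2 symbols; accept from those whose window starts with `p`.
With 7 states:
       p  q 
>  A   B  C 
   B   D  E 
   C   F  G 
 * D   D  E 
 * E   F  G 
   F   D  E 
   G   F  G 
(> = start, * = accepting)

start=A; accept=D,E; A-p>B; A-q>C; B-p>D; B-q>E; C-p>F; C-q>G; D-p>D; D-q>E; E-p>F; E-q>G; F-p>D; F-q>E; G-p>F; G-q>G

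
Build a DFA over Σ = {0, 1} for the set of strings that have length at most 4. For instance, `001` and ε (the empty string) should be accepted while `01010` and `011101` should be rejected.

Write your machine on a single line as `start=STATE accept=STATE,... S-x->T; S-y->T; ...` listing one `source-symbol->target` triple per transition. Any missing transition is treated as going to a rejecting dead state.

start=S0; accept=S0,S1,S2,S3,S4; S0-0->S1; S0-1->S1; S1-0->S2; S1-1->S2; S2-0->S3; S2-1->S3; S3-0->S4; S3-1->S4; S4-0->S5; S4-1->S5; S5-0->S5; S5-1->S5

Count input length up to 5: every symbol moves from S0 toward S5, which means 'more than 4' and absorbs. Accept from {S0, S1, S2, S3, S4}.
        0   1  
>* S0   S1  S1 
 * S1   S2  S2 
 * S2   S3  S3 
 * S3   S4  S4 
 * S4   S5  S5 
   S5   S5  S5 
(> = start, * = accepting)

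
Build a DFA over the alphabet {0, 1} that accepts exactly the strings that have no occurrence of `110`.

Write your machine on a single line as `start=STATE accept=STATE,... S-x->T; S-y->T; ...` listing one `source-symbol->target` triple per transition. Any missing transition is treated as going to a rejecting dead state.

start=q0; accept=q0,q1,q2; q0-0->q0; q0-1->q1; q1-0->q0; q1-1->q2; q2-0->q3; q2-1->q2; q3-0->q3; q3-1->q3

Track partial matches of the forbidden pattern `110`. State q3 is a dead state reached once `110` has occurred; every other state accepts. q0 means no part of `110` is currently matched.
        0   1  
>* q0   q0  q1 
 * q1   q0  q2 
 * q2   q3  q2 
   q3   q3  q3 
(> = start, * = accepting)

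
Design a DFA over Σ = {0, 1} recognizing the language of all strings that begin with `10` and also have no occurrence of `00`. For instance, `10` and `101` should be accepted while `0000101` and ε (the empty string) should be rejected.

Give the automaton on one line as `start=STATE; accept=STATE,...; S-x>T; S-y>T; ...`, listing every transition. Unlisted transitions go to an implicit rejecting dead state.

Build one automaton per condition and run them in lockstep. One (4 states) tracks whether the input so far still matches the prefix `10`; the other (3 states) tracks partial matches of the forbidden pattern `00`. Each combined state is a pair, one component from each; accept when both components accept. After merging equivalent states the machine shrinks.
With 5 states:
        0   1  
>  S0   S1  S2 
   S1   S1  S1 
   S2   S3  S1 
 * S3   S1  S4 
 * S4   S3  S4 
(> = start, * = accepting)

start=S0; accept=S3,S4; S0-0>S1; S0-1>S2; S1-0>S1; S1-1>S1; S2-0>S3; S2-1>S1; S3-0>S1; S3-1>S4; S4-0>S3; S4-1>S4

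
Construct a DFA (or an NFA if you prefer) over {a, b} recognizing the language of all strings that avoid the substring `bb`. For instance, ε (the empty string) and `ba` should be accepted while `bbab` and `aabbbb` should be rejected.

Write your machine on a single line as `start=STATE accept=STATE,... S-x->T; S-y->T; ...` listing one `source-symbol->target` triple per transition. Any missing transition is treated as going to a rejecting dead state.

This is the complement of 'contains `bb`'. Use the same substring-matching states — q0 through q2 holding how much of `bb` has just been matched — but flip the accepting set: everything except the trap q2 accepts.
3 states suffice.
        a   b  
>* q0   q0  q1 
 * q1   q0  q2 
   q2   q2  q2 
(> = start, * = accepting)

start=q0; accept=q0,q1; q0-a->q0; q0-b->q1; q1-a->q0; q1-b->q2; q2-a->q2; q2-b->q2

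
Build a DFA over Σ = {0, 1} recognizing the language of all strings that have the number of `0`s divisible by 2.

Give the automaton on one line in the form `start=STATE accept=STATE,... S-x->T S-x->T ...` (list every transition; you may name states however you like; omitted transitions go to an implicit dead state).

start=S0 accept=S0 S0-0->S1 S0-1->S0 S1-0->S0 S1-1->S1

The only thing that matters is how many `0`s have appeared, reduced mod 2. Use one state per residue: S0 for 0, …, S1 for 1. Reading `0` moves to the next residue; anything else stays put. S0 is accepting.
A 2-state machine:
        0   1  
>* S0   S1  S0 
   S1   S0  S1 
(> = start, * = accepting)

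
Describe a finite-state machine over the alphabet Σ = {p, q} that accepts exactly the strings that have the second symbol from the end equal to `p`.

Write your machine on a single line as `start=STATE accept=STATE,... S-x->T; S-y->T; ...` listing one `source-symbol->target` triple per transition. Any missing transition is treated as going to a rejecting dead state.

start=s0; accept=s3,s4; s0-p->s1; s0-q->s2; s1-p->s3; s1-q->s4; s2-p->s5; s2-q->s6; s3-p->s3; s3-q->s4; s4-p->s5; s4-q->s6; s5-p->s3; s5-q->s4; s6-p->s5; s6-q->s6

A DFA must remember the last 2 symbols (since which symbol is second-to-last isn't known until the input ends). Use one state per possible window of the last ≤2 symbols; accept from those whose window starts with `p`.
A 7-state machine:
        p   q  
>  s0   s1  s2 
   s1   s3  s4 
   s2   s5  s6 
 * s3   s3  s4 
 * s4   s5  s6 
   s5   s3  s4 
   s6   s5  s6 
(> = start, * = accepting)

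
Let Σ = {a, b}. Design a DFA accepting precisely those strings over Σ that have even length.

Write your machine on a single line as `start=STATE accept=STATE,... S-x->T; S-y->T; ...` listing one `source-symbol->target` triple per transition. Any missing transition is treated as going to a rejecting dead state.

start=S0; accept=S0; S0-a->S1; S0-b->S1; S1-a->S0; S1-b->S0

Count input length modulo 2: every symbol advances one step around the cycle S0 → S1 → S0. Accept at S0.
With 2 states:
        a   b  
>* S0   S1  S1 
   S1   S0  S0 
(> = start, * = accepting)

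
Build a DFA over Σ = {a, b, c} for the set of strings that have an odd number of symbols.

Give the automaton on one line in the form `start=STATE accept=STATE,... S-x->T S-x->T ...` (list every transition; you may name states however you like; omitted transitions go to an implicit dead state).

Only the length mod 2 matters, so use a 2-cycle: from any state, every input symbol moves to the next state, wrapping s1 back to s0. Mark s1 accepting.
        a   b   c  
>  s0   s1  s1  s1 
 * s1   s0  s0  s0 
(> = start, * = accepting)

start=s0 accept=s1 s0-a->s1 s0-b->s1 s0-c->s1 s1-a->s0 s1-b->s0 s1-c->s0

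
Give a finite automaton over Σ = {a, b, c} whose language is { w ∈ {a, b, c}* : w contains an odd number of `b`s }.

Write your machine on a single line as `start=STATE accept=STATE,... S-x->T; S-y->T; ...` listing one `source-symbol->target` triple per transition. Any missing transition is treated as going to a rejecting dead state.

start=q0; accept=q1; q0-a->q0; q0-b->q1; q0-c->q0; q1-a->q1; q1-b->q0; q1-c->q1

Keep the running count of `b`s modulo 2: each `b` advances along the cycle q0 → q1 → q0 while other symbols loop. Accept at q1.
A 2-state machine:
        a   b   c  
>  q0   q0  q1  q0 
 * q1   q1  q0  q1 
(> = start, * = accepting)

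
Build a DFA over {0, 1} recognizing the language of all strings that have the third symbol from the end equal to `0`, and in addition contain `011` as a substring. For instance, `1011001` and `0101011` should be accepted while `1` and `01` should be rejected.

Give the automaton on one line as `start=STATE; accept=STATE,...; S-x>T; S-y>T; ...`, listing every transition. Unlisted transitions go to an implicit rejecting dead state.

start=q0; accept=q3,q8,q9,q10; q0-0>q1; q0-1>q0; q1-0>q1; q1-1>q2; q2-0>q1; q2-1>q3; q3-0>q4; q3-1>q5; q4-0>q6; q4-1>q7; q5-0>q4; q5-1>q5; q6-0>q8; q6-1>q9; q7-0>q10; q7-1>q3; q8-0>q8; q8-1>q9; q9-0>q10; q9-1>q3; q10-0>q6; q10-1>q7

Build one automaton per condition and run them in lockstep. The first has 15 states tracking the last 3 symbols read; the second has 4 states tracking whether and how much of `011` has been seen. A product state is a pair (one from each), accepting exactly when both do. After merging equivalent states the machine shrinks.
With 11 states:
          0    1  
>  q0     q1   q0 
   q1     q1   q2 
   q2     q1   q3 
 * q3     q4   q5 
   q4     q6   q7 
   q5     q4   q5 
   q6     q8   q9 
   q7    q10   q3 
 * q8     q8   q9 
 * q9    q10   q3 
 * q10    q6   q7 
(> = start, * = accepting)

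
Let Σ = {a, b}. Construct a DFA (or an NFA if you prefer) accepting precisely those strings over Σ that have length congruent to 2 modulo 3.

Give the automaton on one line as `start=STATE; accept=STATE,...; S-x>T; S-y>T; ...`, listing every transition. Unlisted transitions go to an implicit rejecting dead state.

Count input length modulo 3: every symbol advances one step around the cycle s0 → s1 → s2 → s0. Accept at s2.
        a   b  
>  s0   s1  s1 
   s1   s2  s2 
 * s2   s0  s0 
(> = start, * = accepting)

start=s0; accept=s2; s0-a>s1; s0-b>s1; s1-a>s2; s1-b>s2; s2-a>s0; s2-b>s0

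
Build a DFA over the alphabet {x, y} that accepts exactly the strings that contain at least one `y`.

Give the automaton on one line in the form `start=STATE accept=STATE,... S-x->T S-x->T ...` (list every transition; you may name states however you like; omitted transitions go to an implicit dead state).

start=q0 accept=q1,q2 q0-x->q0 q0-y->q1 q1-x->q1 q1-y->q2 q2-x->q2 q2-y->q2

Only the number of `y`s matters, and only up to 2. Make a chain q0 → q1 → q2 advanced by each `y` (with q2 absorbing); every other symbol self-loops. The accepting set is {q1, q2}.
With 3 states:
        x   y  
>  q0   q0  q1 
 * q1   q1  q2 
 * q2   q2  q2 
(> = start, * = accepting)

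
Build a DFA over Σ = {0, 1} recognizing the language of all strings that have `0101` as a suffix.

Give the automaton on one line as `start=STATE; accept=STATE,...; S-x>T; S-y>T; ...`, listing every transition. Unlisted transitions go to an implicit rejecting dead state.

start=s0; accept=s4; s0-0>s1; s0-1>s0; s1-0>s1; s1-1>s2; s2-0>s3; s2-1>s0; s3-0>s1; s3-1>s4; s4-0>s3; s4-1>s0

Let each state record the length of the longest suffix of the input read so far that is also a prefix of `0101`. s1 means the last symbol is `0`; s2 means the last 2 symbols are `01`; s3 means the last 3 symbols are `010`; s4 means the last 4 symbols are `0101`. Accept only at s4, where the string currently ends in `0101`.
With 5 states:
        0   1  
>  s0   s1  s0 
   s1   s1  s2 
   s2   s3  s0 
   s3   s1  s4 
 * s4   s3  s0 
(> = start, * = accepting)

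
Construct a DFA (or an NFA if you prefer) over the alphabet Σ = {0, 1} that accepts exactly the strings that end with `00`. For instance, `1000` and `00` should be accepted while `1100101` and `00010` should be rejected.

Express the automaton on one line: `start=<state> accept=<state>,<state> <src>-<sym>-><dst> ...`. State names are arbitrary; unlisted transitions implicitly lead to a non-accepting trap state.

start=S0 accept=S2 S0-0->S1 S0-1->S0 S1-0->S2 S1-1->S0 S2-0->S2 S2-1->S0

Remember how much of `00` the current input suffix matches. State S0 means no match yet; S1 means the last symbol is `0`; S2 means the last 2 symbols are `00`. Only S2 accepts. On a mismatch, fall back to the longest proper suffix that is still a prefix of `00`.
With 3 states:
        0   1  
>  S0   S1  S0 
   S1   S2  S0 
 * S2   S2  S0 
(> = start, * = accepting)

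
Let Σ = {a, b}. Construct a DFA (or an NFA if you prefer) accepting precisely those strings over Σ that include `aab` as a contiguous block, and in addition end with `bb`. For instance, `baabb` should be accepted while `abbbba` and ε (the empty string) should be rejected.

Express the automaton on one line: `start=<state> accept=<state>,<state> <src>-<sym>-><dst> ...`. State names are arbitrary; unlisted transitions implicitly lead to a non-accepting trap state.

start=q0 accept=q7 q0-a->q1 q0-b->q2 q1-a->q3 q1-b->q2 q2-a->q1 q2-b->q4 q3-a->q3 q3-b->q5 q4-a->q1 q4-b->q4 q5-a->q6 q5-b->q7 q6-a->q6 q6-b->q5 q7-a->q6 q7-b->q7

Run two small machines in parallel and take their product. One (4 states) tracks whether and how much of `aab` has been seen; the other (3 states) tracks how much of the suffix `bb` has currently been matched. Each combined state is a pair, one component from each; accept when both components accept.
With 8 states:
        a   b  
>  q0   q1  q2 
   q1   q3  q2 
   q2   q1  q4 
   q3   q3  q5 
   q4   q1  q4 
   q5   q6  q7 
   q6   q6  q5 
 * q7   q6  q7 
(> = start, * = accepting)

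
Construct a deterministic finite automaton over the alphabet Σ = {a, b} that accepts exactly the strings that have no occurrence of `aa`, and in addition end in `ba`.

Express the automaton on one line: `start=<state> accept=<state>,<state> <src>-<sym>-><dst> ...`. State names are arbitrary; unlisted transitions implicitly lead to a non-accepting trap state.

start=s0 accept=s4 s0-a->s1 s0-b->s2 s1-a->s3 s1-b->s2 s2-a->s4 s2-b->s2 s3-a->s3 s3-b->s5 s4-a->s3 s4-b->s2 s5-a->s6 s5-b->s5 s6-a->s3 s6-b->s5

Build one automaton per condition and run them in lockstep. One (3 states) tracks partial matches of the forbidden pattern `aa`; the other (3 states) tracks how much of the suffix `ba` has currently been matched. Each combined state is a pair, one component from each; accept when both components accept.
        a   b  
>  s0   s1  s2 
   s1   s3  s2 
   s2   s4  s2 
   s3   s3  s5 
 * s4   s3  s2 
   s5   s6  s5 
   s6   s3  s5 
(> = start, * = accepting)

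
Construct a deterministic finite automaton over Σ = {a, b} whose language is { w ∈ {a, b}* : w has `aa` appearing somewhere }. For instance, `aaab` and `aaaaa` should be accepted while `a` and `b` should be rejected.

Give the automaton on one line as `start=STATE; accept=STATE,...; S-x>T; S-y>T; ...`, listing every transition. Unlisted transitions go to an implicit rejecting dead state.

States S0..S1 record the length of the longest prefix of `aa` that matches the current input suffix. Reaching S2 means `aa` has been seen, and we stay there forever. Accept from S2.
3 states suffice.
        a   b  
>  S0   S1  S0 
   S1   S2  S0 
 * S2   S2  S2 
(> = start, * = accepting)

start=S0; accept=S2; S0-a>S1; S0-b>S0; S1-a>S2; S1-b>S0; S2-a>S2; S2-b>S2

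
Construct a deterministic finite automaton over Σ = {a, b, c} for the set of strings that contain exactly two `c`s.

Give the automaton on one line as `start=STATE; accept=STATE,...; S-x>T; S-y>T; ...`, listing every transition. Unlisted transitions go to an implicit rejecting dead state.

Count `c`s, saturating at 3: states q0 through q2 mean 0 through 2 `c`s seen; q3 means more than 2. Each `c` increments (capped at q3); other symbols loop. Accept from {q2}.
With 4 states:
        a   b   c  
>  q0   q0  q0  q1 
   q1   q1  q1  q2 
 * q2   q2  q2  q3 
   q3   q3  q3  q3 
(> = start, * = accepting)

start=q0; accept=q2; q0-a>q0; q0-b>q0; q0-c>q1; q1-a>q1; q1-b>q1; q1-c>q2; q2-a>q2; q2-b>q2; q2-c>q3; q3-a>q3; q3-b>q3; q3-c>q3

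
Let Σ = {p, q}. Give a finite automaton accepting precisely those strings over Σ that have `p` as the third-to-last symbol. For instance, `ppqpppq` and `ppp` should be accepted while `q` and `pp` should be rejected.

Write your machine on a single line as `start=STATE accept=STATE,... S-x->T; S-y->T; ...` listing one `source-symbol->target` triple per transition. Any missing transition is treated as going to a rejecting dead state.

Because acceptance depends on a position counted from the end, the machine has to buffer the most recent 3 symbols. Make each state the string of the last up-to-3 symbols read; on input `x` shift the window left and append `x`. Accept when the buffered window has length 3 and begins with `p`.
With 15 states:
          p    q  
>  s0     s1   s2 
   s1     s3   s4 
   s2     s5   s6 
   s3     s7   s8 
   s4     s9  s10 
   s5    s11  s12 
   s6    s13  s14 
 * s7     s7   s8 
 * s8     s9  s10 
 * s9    s11  s12 
 * s10   s13  s14 
   s11    s7   s8 
   s12    s9  s10 
   s13   s11  s12 
   s14   s13  s14 
(> = start, * = accepting)

start=s0; accept=s7,s8,s9,s10; s0-p->s1; s0-q->s2; s1-p->s3; s1-q->s4; s2-p->s5; s2-q->s6; s3-p->s7; s3-q->s8; s4-p->s9; s4-q->s10; s5-p->s11; s5-q->s12; s6-p->s13; s6-q->s14; s7-p->s7; s7-q->s8; s8-p->s9; s8-q->s10; s9-p->s11; s9-q->s12; s10-p->s13; s10-q->s14; s11-p->s7; s11-q->s8; s12-p->s9; s12-q->s10; s13-p->s11; s13-q->s12; s14-p->s13; s14-q->s14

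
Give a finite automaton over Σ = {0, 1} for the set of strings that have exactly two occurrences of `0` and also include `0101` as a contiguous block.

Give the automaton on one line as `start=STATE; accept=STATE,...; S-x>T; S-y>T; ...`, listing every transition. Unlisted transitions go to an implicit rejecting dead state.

start=q0; accept=q11; q0-0>q1; q0-1>q0; q1-0>q2; q1-1>q3; q2-0>q4; q2-1>q5; q3-0>q6; q3-1>q7; q4-0>q4; q4-1>q8; q5-0>q9; q5-1>q10; q6-0>q4; q6-1>q11; q7-0>q2; q7-1>q7; q8-0>q9; q8-1>q12; q9-0>q4; q9-1>q13; q10-0>q4; q10-1>q10; q11-0>q13; q11-1>q11; q12-0>q4; q12-1>q12; q13-0>q13; q13-1>q13

Run two small machines in parallel and take their product. One (4 states) tracks the count of `0`s, saturating at 3; the other (5 states) tracks whether and how much of `0101` has been seen. Each combined state is a pair, one component from each; accept when both components accept.
          0    1  
>  q0     q1   q0 
   q1     q2   q3 
   q2     q4   q5 
   q3     q6   q7 
   q4     q4   q8 
   q5     q9  q10 
   q6     q4  q11 
   q7     q2   q7 
   q8     q9  q12 
   q9     q4  q13 
   q10    q4  q10 
 * q11   q13  q11 
   q12    q4  q12 
   q13   q13  q13 
(> = start, * = accepting)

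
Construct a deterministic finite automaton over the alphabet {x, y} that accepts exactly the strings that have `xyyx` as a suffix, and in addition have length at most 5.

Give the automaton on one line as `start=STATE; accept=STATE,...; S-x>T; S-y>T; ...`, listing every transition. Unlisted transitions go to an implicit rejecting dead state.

start=q0; accept=q7; q0-x>q1; q0-y>q2; q1-x>q3; q1-y>q4; q2-x>q3; q2-y>q5; q3-x>q5; q3-y>q4; q4-x>q5; q4-y>q6; q5-x>q5; q5-y>q5; q6-x>q7; q6-y>q5; q7-x>q5; q7-y>q5

Run two small machines in parallel and take their product. One (5 states) tracks how much of the suffix `xyyx` has currently been matched; the other (7 states) tracks the input length, saturating at 6. Each combined state is a pair, one component from each; accept when both components accept. After merging equivalent states the machine shrinks.
8 states suffice.
        x   y  
>  q0   q1  q2 
   q1   q3  q4 
   q2   q3  q5 
   q3   q5  q4 
   q4   q5  q6 
   q5   q5  q5 
   q6   q7  q5 
 * q7   q5  q5 
(> = start, * = accepting)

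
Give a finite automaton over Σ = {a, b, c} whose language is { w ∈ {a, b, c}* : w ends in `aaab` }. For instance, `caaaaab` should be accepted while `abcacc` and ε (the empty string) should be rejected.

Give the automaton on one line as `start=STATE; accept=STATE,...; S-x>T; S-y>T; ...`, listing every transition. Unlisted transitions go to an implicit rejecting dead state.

start=q0; accept=q4; q0-a>q1; q0-b>q0; q0-c>q0; q1-a>q2; q1-b>q0; q1-c>q0; q2-a>q3; q2-b>q0; q2-c>q0; q3-a>q3; q3-b>q4; q3-c>q0; q4-a>q1; q4-b>q0; q4-c>q0

Let each state record the length of the longest suffix of the input read so far that is also a prefix of `aaab`. q1 means the last symbol is `a`; q2 means the last 2 symbols are `aa`; q3 means the last 3 symbols are `aaa`; q4 means the last 4 symbols are `aaab`. Accept only at q4, where the string currently ends in `aaab`.
With 5 states:
        a   b   c  
>  q0   q1  q0  q0 
   q1   q2  q0  q0 
   q2   q3  q0  q0 
   q3   q3  q4  q0 
 * q4   q1  q0  q0 
(> = start, * = accepting)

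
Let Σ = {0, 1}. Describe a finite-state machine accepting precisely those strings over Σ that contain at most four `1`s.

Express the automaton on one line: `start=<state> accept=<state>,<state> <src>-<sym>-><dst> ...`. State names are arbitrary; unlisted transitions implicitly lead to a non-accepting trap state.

Only the number of `1`s matters, and only up to 5. Make a chain S0 → S1 → S2 → S3 → S4 → S5 advanced by each `1` (with S5 absorbing); every other symbol self-loops. The accepting set is {S0, S1, S2, S3, S4}.
A 6-state machine:
        0   1  
>* S0   S0  S1 
 * S1   S1  S2 
 * S2   S2  S3 
 * S3   S3  S4 
 * S4   S4  S5 
   S5   S5  S5 
(> = start, * = accepting)

start=S0 accept=S0,S1,S2,S3,S4 S0-0->S0 S0-1->S1 S1-0->S1 S1-1->S2 S2-0->S2 S2-1->S3 S3-0->S3 S3-1->S4 S4-0->S4 S4-1->S5 S5-0->S5 S5-1->S5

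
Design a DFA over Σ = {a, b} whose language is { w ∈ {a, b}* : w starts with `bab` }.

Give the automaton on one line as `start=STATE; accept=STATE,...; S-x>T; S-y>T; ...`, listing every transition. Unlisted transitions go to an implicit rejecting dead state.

start=q0; accept=q3; q0-a>q4; q0-b>q1; q1-a>q2; q1-b>q4; q2-a>q4; q2-b>q3; q3-a>q3; q3-b>q3; q4-a>q4; q4-b>q4

Check the first 3 symbols one by one: q0 through q2 record how many have matched `bab` so far; any wrong symbol goes to the dead state q4. After all 3 match we enter the accepting sink q3.
With 5 states:
        a   b  
>  q0   q4  q1 
   q1   q2  q4 
   q2   q4  q3 
 * q3   q3  q3 
   q4   q4  q4 
(> = start, * = accepting)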